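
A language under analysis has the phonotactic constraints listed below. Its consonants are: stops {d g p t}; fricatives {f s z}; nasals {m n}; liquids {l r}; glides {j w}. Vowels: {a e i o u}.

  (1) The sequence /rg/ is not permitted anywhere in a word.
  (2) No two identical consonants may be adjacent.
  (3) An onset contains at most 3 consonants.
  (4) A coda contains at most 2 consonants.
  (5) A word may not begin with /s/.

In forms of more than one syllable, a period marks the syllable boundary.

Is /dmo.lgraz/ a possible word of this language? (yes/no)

/dmo.lgraz/ — σ1 onset /dm/ (2C), coda /∅/ ok; σ2 onset /lgr/ (3C), coda /z/ ok → permitted

yes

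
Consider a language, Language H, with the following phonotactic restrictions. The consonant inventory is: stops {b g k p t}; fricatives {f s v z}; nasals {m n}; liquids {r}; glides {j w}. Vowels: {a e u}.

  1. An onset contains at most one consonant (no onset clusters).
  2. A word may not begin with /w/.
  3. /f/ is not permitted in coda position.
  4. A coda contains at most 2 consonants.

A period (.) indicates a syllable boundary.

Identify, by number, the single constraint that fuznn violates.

4

fuznn: syllable 1 coda /znn/ has 3 consonants (> 2).
This is a violation of constraint 4: "A coda contains at most 2 consonants."
The remaining constraints (1, 2, 3) are satisfied.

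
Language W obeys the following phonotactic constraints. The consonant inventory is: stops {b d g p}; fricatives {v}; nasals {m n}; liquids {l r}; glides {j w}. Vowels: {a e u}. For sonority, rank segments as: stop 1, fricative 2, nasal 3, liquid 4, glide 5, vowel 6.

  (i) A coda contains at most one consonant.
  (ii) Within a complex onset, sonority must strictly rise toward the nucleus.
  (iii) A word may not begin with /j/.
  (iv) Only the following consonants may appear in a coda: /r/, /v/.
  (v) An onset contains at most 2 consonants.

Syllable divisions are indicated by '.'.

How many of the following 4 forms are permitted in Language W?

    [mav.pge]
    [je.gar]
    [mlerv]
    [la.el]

0

[mav.pge] — violates constraint (ii): syllable 2 onset /pg/: /p/ (stop, 1) → /g/ (stop, 1) does not rise → not permitted
[je.gar] — violates constraint (iii): word begins with /j/ → not permitted
[mlerv] — violates constraint (i): syllable 1 coda /rv/ has 2 consonants (> 1) → not permitted
[la.el] — violates constraint (iv): syllable 2 coda contains /l/, which is not a licensed coda consonant → not permitted
No form is permitted → 0.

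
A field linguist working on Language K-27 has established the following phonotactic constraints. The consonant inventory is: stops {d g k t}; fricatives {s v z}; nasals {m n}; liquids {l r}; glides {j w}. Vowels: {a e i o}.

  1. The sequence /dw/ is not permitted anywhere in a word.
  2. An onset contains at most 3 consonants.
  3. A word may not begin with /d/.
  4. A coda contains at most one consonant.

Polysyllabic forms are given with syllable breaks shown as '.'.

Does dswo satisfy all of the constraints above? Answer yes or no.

no

dswo — violates constraint 3: word begins with /d/ → ill-formed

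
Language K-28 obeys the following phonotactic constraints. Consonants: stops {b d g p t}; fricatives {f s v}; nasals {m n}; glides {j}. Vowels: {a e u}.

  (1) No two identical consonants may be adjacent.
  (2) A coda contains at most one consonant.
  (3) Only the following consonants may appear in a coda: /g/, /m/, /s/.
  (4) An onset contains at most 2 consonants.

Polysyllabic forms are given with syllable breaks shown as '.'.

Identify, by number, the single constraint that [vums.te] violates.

2

[vums.te]: syllable 1 coda /ms/ has 2 consonants (> 1).
This is a violation of constraint 2: "A coda contains at most one consonant."
The remaining constraints (1, 3, 4) are satisfied.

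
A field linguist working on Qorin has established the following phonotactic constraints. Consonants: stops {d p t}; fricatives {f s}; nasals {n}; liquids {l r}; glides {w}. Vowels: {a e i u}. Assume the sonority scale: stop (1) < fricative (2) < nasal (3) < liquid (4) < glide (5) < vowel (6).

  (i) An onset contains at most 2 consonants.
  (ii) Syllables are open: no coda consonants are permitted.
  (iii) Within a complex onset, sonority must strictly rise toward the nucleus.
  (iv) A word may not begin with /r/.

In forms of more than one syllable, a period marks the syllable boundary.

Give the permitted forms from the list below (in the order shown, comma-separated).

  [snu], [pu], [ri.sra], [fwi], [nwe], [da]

[snu], [pu], [fwi], [nwe], [da]

[snu] — σ1 onset /sn/ (2→3 rises), coda /∅/ ok → permitted
[pu] — σ1 onset /p/, coda /∅/ ok → permitted
[ri.sra] — violates constraint (iv): word begins with /r/ → not permitted
[fwi] — σ1 onset /fw/ (2→5 rises), coda /∅/ ok → permitted
[nwe] — σ1 onset /nw/ (3→5 rises), coda /∅/ ok → permitted
[da] — σ1 onset /d/, coda /∅/ ok → permitted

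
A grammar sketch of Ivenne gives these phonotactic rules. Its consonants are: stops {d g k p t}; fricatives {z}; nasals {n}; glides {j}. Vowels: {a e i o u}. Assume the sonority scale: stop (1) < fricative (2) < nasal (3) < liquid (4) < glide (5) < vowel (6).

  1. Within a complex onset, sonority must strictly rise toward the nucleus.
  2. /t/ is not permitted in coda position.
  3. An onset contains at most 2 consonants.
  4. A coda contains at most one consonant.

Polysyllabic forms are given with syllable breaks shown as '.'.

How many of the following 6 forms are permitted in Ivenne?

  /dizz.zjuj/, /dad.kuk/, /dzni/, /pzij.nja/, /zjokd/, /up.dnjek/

2

/dizz.zjuj/ — violates constraint 4: syllable 1 coda /zz/ has 2 consonants (> 1) → not permitted
/dad.kuk/ — σ1 onset /d/, coda /d/ ok; σ2 onset /k/, coda /k/ ok → permitted
/dzni/ — violates constraint 3: syllable 1 onset /dzn/ has 3 consonants (> 2) → not permitted
/pzij.nja/ — σ1 onset /pz/ (1→2 rises), coda /j/ ok; σ2 onset /nj/ (3→5 rises), coda /∅/ ok → permitted
/zjokd/ — violates constraint 4: syllable 1 coda /kd/ has 2 consonants (> 1) → not permitted
/up.dnjek/ — violates constraint 3: syllable 2 onset /dnj/ has 3 consonants (> 2) → not permitted
Permitted: /dad.kuk/, /pzij.nja/ → 2.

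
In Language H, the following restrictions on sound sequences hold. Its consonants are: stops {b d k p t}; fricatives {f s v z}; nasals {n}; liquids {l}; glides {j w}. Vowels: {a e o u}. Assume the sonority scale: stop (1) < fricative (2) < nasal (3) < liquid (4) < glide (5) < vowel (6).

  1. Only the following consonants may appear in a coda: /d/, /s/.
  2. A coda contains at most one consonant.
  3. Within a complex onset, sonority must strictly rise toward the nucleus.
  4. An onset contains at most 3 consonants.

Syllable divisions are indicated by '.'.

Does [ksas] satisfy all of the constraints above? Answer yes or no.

yes

[ksas] — σ1 onset /ks/ (1→2 rises), coda /s/ ok → phonotactically legal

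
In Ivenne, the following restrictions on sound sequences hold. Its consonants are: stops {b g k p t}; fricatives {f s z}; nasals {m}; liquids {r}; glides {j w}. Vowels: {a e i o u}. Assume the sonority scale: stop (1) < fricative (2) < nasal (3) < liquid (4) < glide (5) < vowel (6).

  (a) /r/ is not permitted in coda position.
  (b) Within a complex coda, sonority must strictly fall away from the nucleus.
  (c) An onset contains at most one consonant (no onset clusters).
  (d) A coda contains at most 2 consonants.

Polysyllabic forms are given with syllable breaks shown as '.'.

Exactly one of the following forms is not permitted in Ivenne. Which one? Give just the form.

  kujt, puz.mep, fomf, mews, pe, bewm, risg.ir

kujt — σ1 onset /k/, coda /jt/ (5→1 falls) ok → permitted
puz.mep — σ1 onset /p/, coda /z/ ok; σ2 onset /m/, coda /p/ ok → permitted
fomf — σ1 onset /f/, coda /mf/ (3→2 falls) ok → permitted
mews — σ1 onset /m/, coda /ws/ (5→2 falls) ok → permitted
pe — σ1 onset /p/, coda /∅/ ok → permitted
bewm — σ1 onset /b/, coda /wm/ (5→3 falls) ok → permitted
risg.ir — violates constraint (a): syllable 2 coda contains /r/ → not permitted

risg.ir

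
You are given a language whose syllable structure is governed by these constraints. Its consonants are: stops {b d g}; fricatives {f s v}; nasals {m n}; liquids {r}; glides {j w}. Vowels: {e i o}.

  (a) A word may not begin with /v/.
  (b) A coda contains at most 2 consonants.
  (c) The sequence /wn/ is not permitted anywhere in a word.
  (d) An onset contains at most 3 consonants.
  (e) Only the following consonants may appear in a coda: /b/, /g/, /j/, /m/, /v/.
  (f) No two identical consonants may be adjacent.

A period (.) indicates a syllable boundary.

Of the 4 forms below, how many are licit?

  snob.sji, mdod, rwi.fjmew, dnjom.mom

snob.sji — σ1 onset /sn/ (2C), coda /b/ ok; σ2 onset /sj/ (2C), coda /∅/ ok → licit
mdod — violates constraint (e): syllable 1 coda contains /d/, which is not a licensed coda consonant → illicit
rwi.fjmew — violates constraint (e): syllable 2 coda contains /w/, which is not a licensed coda consonant → illicit
dnjom.mom — violates constraint (f): adjacent identical consonants /mm/ → illicit
Licit: snob.sji → 1.

1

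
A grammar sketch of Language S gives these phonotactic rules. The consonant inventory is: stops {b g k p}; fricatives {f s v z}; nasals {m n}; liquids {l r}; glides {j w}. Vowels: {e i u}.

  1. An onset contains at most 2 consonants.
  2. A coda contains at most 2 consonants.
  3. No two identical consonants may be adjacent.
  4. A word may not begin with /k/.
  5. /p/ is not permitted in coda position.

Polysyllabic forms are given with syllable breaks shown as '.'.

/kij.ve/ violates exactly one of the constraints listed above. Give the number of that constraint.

/kij.ve/: word begins with /k/.
This is a violation of constraint 4: "A word may not begin with /k/."
The remaining constraints (1, 2, 3, 5) are satisfied.

4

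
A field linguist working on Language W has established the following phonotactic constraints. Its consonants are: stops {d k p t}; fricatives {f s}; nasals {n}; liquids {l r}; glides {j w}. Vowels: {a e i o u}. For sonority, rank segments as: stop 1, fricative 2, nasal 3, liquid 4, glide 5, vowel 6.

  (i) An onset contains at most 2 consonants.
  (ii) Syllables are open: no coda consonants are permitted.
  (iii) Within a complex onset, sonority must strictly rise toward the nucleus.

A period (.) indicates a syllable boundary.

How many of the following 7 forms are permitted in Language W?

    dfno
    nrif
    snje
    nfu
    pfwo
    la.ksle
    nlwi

dfno — violates constraint (i): syllable 1 onset /dfn/ has 3 consonants (> 2) → not permitted
nrif — violates constraint (ii): syllable 1 coda /f/ has 1 consonant (> 0) → not permitted
snje — violates constraint (i): syllable 1 onset /snj/ has 3 consonants (> 2) → not permitted
nfu — violates constraint (iii): syllable 1 onset /nf/: /n/ (nasal, 3) → /f/ (fricative, 2) does not rise → not permitted
pfwo — violates constraint (i): syllable 1 onset /pfw/ has 3 consonants (> 2) → not permitted
la.ksle — violates constraint (i): syllable 2 onset /ksl/ has 3 consonants (> 2) → not permitted
nlwi — violates constraint (i): syllable 1 onset /nlw/ has 3 consonants (> 2) → not permitted
No form is permitted → 0.

0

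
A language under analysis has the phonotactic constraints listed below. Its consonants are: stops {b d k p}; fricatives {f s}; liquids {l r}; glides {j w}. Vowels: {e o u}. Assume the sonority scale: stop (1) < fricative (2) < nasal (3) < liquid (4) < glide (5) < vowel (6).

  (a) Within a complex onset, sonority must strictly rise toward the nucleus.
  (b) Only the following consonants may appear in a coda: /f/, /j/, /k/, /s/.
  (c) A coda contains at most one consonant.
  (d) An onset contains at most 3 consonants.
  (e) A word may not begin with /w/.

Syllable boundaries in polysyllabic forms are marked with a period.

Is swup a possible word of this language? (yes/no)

no

swup — violates constraint (b): syllable 1 coda contains /p/, which is not a licensed coda consonant → phonotactically illegal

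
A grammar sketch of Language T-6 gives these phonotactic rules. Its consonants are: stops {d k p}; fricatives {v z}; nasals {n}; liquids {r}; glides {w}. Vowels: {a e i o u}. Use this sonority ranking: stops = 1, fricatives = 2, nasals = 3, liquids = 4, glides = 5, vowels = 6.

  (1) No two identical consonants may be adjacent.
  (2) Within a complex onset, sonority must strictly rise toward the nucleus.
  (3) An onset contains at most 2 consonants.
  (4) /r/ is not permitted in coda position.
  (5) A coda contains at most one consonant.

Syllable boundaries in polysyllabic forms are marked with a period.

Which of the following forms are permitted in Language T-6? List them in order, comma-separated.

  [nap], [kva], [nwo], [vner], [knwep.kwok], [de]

[nap], [kva], [nwo], [de]

[nap] — σ1 onset /n/, coda /p/ ok → permitted
[kva] — σ1 onset /kv/ (1→2 rises), coda /∅/ ok → permitted
[nwo] — σ1 onset /nw/ (3→5 rises), coda /∅/ ok → permitted
[vner] — violates constraint 4: syllable 1 coda contains /r/ → not permitted
[knwep.kwok] — violates constraint 3: syllable 1 onset /knw/ has 3 consonants (> 2) → not permitted
[de] — σ1 onset /d/, coda /∅/ ok → permitted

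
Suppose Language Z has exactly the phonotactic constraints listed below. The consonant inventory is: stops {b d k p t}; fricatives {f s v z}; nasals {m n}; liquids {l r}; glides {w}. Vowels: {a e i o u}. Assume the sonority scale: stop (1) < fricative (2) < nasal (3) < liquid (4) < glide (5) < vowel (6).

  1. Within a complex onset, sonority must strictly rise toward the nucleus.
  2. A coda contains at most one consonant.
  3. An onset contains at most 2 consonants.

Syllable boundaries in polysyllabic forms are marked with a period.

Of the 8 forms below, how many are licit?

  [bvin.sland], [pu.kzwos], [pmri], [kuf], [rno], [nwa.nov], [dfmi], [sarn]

[bvin.sland] — violates constraint 2: syllable 2 coda /nd/ has 2 consonants (> 1) → illicit
[pu.kzwos] — violates constraint 3: syllable 2 onset /kzw/ has 3 consonants (> 2) → illicit
[pmri] — violates constraint 3: syllable 1 onset /pmr/ has 3 consonants (> 2) → illicit
[kuf] — σ1 onset /k/, coda /f/ ok → licit
[rno] — violates constraint 1: syllable 1 onset /rn/: /r/ (liquid, 4) → /n/ (nasal, 3) does not rise → illicit
[nwa.nov] — σ1 onset /nw/ (3→5 rises), coda /∅/ ok; σ2 onset /n/, coda /v/ ok → licit
[dfmi] — violates constraint 3: syllable 1 onset /dfm/ has 3 consonants (> 2) → illicit
[sarn] — violates constraint 2: syllable 1 coda /rn/ has 2 consonants (> 1) → illicit
Licit: [kuf], [nwa.nov] → 2.

2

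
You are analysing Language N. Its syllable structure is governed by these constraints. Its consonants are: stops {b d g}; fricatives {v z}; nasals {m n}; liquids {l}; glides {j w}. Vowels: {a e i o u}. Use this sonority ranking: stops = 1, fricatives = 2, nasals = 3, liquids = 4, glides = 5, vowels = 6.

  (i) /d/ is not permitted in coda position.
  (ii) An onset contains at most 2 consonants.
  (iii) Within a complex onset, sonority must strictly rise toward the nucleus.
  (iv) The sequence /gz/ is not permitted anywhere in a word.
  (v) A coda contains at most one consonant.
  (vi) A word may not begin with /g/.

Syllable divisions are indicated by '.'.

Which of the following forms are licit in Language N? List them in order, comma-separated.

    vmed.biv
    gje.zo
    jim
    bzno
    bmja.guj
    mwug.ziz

vmed.biv — violates constraint (i): syllable 1 coda contains /d/ → illicit
gje.zo — violates constraint (vi): word begins with /g/ → illicit
jim — σ1 onset /j/, coda /m/ ok → licit
bzno — violates constraint (ii): syllable 1 onset /bzn/ has 3 consonants (> 2) → illicit
bmja.guj — violates constraint (ii): syllable 1 onset /bmj/ has 3 consonants (> 2) → illicit
mwug.ziz — violates constraint (iv): contains banned sequence /gz/ → illicit

jim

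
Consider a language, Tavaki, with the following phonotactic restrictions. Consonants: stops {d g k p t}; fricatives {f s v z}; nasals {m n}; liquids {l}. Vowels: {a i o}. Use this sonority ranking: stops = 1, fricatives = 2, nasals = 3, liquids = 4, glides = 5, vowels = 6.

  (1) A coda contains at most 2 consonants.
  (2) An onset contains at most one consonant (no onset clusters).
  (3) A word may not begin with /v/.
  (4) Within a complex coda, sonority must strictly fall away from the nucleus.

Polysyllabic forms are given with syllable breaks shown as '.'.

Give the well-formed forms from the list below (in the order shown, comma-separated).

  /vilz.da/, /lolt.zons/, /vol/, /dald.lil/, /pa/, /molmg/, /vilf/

/vilz.da/ — violates constraint 3: word begins with /v/ → ill-formed
/lolt.zons/ — σ1 onset /l/, coda /lt/ (4→1 falls) ok; σ2 onset /z/, coda /ns/ (3→2 falls) ok → well-formed
/vol/ — violates constraint 3: word begins with /v/ → ill-formed
/dald.lil/ — σ1 onset /d/, coda /ld/ (4→1 falls) ok; σ2 onset /l/, coda /l/ ok → well-formed
/pa/ — σ1 onset /p/, coda /∅/ ok → well-formed
/molmg/ — violates constraint 1: syllable 1 coda /lmg/ has 3 consonants (> 2) → ill-formed
/vilf/ — violates constraint 3: word begins with /v/ → ill-formed

/lolt.zons/, /dald.lil/, /pa/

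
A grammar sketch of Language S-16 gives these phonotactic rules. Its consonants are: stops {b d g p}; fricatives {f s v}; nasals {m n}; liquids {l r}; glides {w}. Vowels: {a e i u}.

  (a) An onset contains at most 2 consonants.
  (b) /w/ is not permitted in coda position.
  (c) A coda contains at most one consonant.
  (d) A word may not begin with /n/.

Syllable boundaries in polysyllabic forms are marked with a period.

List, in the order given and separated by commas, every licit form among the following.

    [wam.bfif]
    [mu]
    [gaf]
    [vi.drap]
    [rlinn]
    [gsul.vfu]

[wam.bfif] — σ1 onset /w/, coda /m/ ok; σ2 onset /bf/ (2C), coda /f/ ok → licit
[mu] — σ1 onset /m/, coda /∅/ ok → licit
[gaf] — σ1 onset /g/, coda /f/ ok → licit
[vi.drap] — σ1 onset /v/, coda /∅/ ok; σ2 onset /dr/ (2C), coda /p/ ok → licit
[rlinn] — violates constraint (c): syllable 1 coda /nn/ has 2 consonants (> 1) → illicit
[gsul.vfu] — σ1 onset /gs/ (2C), coda /l/ ok; σ2 onset /vf/ (2C), coda /∅/ ok → licit

[wam.bfif], [mu], [gaf], [vi.drap], [gsul.vfu]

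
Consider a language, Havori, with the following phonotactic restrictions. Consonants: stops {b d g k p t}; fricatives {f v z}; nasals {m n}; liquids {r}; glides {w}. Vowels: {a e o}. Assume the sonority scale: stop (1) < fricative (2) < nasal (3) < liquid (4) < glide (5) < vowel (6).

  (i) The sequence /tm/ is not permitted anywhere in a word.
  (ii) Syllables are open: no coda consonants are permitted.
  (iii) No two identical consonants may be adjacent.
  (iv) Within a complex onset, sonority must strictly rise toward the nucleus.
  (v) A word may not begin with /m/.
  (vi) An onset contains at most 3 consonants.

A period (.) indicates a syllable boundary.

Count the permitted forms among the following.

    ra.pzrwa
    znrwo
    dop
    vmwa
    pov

1

ra.pzrwa — violates constraint (vi): syllable 2 onset /pzrw/ has 4 consonants (> 3) → not permitted
znrwo — violates constraint (vi): syllable 1 onset /znrw/ has 4 consonants (> 3) → not permitted
dop — violates constraint (ii): syllable 1 coda /p/ has 1 consonant (> 0) → not permitted
vmwa — σ1 onset /vmw/ (2→3→5 rises), coda /∅/ ok → permitted
pov — violates constraint (ii): syllable 1 coda /v/ has 1 consonant (> 0) → not permitted
Permitted: vmwa → 1.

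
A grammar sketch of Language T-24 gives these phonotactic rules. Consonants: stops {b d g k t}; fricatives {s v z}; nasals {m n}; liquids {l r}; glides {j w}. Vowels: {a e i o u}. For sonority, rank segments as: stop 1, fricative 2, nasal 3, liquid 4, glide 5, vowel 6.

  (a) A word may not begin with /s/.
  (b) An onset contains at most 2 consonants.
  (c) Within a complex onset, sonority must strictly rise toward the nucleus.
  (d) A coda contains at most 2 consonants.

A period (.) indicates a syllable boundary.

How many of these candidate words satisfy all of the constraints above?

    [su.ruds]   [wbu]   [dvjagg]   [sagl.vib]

[su.ruds] — violates constraint (a): word begins with /s/ → not permitted
[wbu] — violates constraint (c): syllable 1 onset /wb/: /w/ (glide, 5) → /b/ (stop, 1) does not rise → not permitted
[dvjagg] — violates constraint (b): syllable 1 onset /dvj/ has 3 consonants (> 2) → not permitted
[sagl.vib] — violates constraint (a): word begins with /s/ → not permitted
No form is permitted → 0.

0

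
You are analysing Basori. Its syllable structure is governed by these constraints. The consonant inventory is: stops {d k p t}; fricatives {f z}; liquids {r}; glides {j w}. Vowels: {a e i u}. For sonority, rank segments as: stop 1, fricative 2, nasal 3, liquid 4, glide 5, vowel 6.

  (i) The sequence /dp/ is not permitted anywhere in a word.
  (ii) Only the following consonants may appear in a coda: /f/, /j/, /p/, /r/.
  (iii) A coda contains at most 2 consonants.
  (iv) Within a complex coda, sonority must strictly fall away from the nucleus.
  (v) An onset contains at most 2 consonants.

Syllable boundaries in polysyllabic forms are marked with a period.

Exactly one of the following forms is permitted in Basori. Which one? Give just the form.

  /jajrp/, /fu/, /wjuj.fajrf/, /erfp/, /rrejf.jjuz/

/jajrp/ — violates constraint (iii): syllable 1 coda /jrp/ has 3 consonants (> 2) → not permitted
/fu/ — σ1 onset /f/, coda /∅/ ok → permitted
/wjuj.fajrf/ — violates constraint (iii): syllable 2 coda /jrf/ has 3 consonants (> 2) → not permitted
/erfp/ — violates constraint (iii): syllable 1 coda /rfp/ has 3 consonants (> 2) → not permitted
/rrejf.jjuz/ — violates constraint (ii): syllable 2 coda contains /z/, which is not a licensed coda consonant → not permitted

/fu/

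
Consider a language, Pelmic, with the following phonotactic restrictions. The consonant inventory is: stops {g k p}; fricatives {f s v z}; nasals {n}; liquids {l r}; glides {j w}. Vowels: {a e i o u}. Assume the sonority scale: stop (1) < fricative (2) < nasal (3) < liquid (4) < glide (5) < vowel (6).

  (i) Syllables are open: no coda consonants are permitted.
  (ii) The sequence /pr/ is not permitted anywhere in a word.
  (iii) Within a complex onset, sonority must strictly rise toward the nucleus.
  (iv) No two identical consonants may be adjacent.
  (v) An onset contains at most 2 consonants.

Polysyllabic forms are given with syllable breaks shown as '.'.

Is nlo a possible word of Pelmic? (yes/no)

nlo — σ1 onset /nl/ (3→4 rises), coda /∅/ ok → permitted

yes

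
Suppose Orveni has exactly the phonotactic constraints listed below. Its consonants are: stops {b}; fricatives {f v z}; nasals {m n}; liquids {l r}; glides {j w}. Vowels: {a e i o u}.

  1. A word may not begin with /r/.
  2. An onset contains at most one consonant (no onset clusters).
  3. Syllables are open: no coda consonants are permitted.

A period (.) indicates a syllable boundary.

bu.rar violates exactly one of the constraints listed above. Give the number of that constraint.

3

bu.rar: syllable 2 coda /r/ has 1 consonant (> 0).
This is a violation of constraint 3: "Syllables are open: no coda consonants are permitted."
The remaining constraints (1, 2) are satisfied.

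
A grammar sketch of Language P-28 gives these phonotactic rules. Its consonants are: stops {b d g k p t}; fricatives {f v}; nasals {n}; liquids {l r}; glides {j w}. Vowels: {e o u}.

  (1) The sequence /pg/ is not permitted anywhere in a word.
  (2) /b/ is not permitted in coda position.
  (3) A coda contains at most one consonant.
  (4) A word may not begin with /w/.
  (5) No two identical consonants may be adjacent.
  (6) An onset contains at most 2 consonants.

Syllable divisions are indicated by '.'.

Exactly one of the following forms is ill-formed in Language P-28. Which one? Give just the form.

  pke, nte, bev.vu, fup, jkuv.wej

pke — σ1 onset /pk/ (2C), coda /∅/ ok → well-formed
nte — σ1 onset /nt/ (2C), coda /∅/ ok → well-formed
bev.vu — violates constraint 5: adjacent identical consonants /vv/ → ill-formed
fup — σ1 onset /f/, coda /p/ ok → well-formed
jkuv.wej — σ1 onset /jk/ (2C), coda /v/ ok; σ2 onset /w/, coda /j/ ok → well-formed

bev.vu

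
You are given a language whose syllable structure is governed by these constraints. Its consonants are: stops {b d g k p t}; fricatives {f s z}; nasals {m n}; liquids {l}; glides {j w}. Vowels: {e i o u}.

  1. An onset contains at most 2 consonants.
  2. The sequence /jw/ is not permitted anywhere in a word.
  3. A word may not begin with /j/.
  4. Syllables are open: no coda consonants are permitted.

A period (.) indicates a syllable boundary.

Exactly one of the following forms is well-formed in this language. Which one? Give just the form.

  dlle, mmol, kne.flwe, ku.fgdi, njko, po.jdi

dlle — violates constraint 1: syllable 1 onset /dll/ has 3 consonants (> 2) → ill-formed
mmol — violates constraint 4: syllable 1 coda /l/ has 1 consonant (> 0) → ill-formed
kne.flwe — violates constraint 1: syllable 2 onset /flw/ has 3 consonants (> 2) → ill-formed
ku.fgdi — violates constraint 1: syllable 2 onset /fgd/ has 3 consonants (> 2) → ill-formed
njko — violates constraint 1: syllable 1 onset /njk/ has 3 consonants (> 2) → ill-formed
po.jdi — σ1 onset /p/, coda /∅/ ok; σ2 onset /jd/ (2C), coda /∅/ ok → well-formed

po.jdi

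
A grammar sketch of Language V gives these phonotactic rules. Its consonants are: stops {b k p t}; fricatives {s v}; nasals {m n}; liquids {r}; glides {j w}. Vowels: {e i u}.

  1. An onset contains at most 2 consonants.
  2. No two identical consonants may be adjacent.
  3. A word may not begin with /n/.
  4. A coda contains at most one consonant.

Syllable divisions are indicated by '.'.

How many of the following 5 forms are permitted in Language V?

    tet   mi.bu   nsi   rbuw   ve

tet — σ1 onset /t/, coda /t/ ok → permitted
mi.bu — σ1 onset /m/, coda /∅/ ok; σ2 onset /b/, coda /∅/ ok → permitted
nsi — violates constraint 3: word begins with /n/ → not permitted
rbuw — σ1 onset /rb/ (2C), coda /w/ ok → permitted
ve — σ1 onset /v/, coda /∅/ ok → permitted
Permitted: tet, mi.bu, rbuw, ve → 4.

4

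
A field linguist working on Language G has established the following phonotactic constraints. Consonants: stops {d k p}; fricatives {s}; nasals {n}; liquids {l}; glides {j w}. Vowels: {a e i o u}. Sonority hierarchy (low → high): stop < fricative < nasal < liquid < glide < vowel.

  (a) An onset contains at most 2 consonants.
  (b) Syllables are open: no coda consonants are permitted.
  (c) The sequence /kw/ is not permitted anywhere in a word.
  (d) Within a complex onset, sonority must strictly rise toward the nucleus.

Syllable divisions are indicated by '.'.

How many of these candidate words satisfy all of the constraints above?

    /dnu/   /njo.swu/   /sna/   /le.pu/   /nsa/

4

/dnu/ — σ1 onset /dn/ (1→3 rises), coda /∅/ ok → phonotactically legal
/njo.swu/ — σ1 onset /nj/ (3→5 rises), coda /∅/ ok; σ2 onset /sw/ (2→5 rises), coda /∅/ ok → phonotactically legal
/sna/ — σ1 onset /sn/ (2→3 rises), coda /∅/ ok → phonotactically legal
/le.pu/ — σ1 onset /l/, coda /∅/ ok; σ2 onset /p/, coda /∅/ ok → phonotactically legal
/nsa/ — violates constraint (d): syllable 1 onset /ns/: /n/ (nasal, 3) → /s/ (fricative, 2) does not rise → phonotactically illegal
Phonotactically legal: /dnu/, /njo.swu/, /sna/, /le.pu/ → 4.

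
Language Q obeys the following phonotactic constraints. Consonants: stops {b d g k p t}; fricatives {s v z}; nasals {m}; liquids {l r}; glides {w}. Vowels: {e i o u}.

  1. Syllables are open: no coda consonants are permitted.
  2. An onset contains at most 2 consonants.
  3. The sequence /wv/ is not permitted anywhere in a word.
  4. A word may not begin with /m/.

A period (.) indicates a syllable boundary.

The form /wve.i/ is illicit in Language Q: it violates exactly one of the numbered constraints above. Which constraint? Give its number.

3

/wve.i/: contains banned sequence /wv/.
This is a violation of constraint 3: "The sequence /wv/ is not permitted anywhere in a word."
The remaining constraints (1, 2, 4) are satisfied.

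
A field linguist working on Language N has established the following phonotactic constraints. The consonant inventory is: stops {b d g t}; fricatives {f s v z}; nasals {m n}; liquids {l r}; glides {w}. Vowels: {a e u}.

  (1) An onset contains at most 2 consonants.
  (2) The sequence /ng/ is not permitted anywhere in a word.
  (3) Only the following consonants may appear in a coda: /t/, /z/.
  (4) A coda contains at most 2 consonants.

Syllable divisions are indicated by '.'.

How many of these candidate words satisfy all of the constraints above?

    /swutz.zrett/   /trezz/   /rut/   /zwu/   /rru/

/swutz.zrett/ — σ1 onset /sw/ (2C), coda /tz/ (2C) ok; σ2 onset /zr/ (2C), coda /tt/ (2C) ok → licit
/trezz/ — σ1 onset /tr/ (2C), coda /zz/ (2C) ok → licit
/rut/ — σ1 onset /r/, coda /t/ ok → licit
/zwu/ — σ1 onset /zw/ (2C), coda /∅/ ok → licit
/rru/ — σ1 onset /rr/ (2C), coda /∅/ ok → licit
Licit: /swutz.zrett/, /trezz/, /rut/, /zwu/, /rru/ → 5.

5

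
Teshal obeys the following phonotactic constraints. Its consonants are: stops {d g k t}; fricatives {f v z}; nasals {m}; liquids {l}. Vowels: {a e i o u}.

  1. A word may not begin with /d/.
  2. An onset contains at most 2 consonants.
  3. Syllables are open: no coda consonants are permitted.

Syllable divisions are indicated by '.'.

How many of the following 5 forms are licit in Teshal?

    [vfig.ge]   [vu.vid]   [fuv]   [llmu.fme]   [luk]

0

[vfig.ge] — violates constraint 3: syllable 1 coda /g/ has 1 consonant (> 0) → illicit
[vu.vid] — violates constraint 3: syllable 2 coda /d/ has 1 consonant (> 0) → illicit
[fuv] — violates constraint 3: syllable 1 coda /v/ has 1 consonant (> 0) → illicit
[llmu.fme] — violates constraint 2: syllable 1 onset /llm/ has 3 consonants (> 2) → illicit
[luk] — violates constraint 3: syllable 1 coda /k/ has 1 consonant (> 0) → illicit
No form is licit → 0.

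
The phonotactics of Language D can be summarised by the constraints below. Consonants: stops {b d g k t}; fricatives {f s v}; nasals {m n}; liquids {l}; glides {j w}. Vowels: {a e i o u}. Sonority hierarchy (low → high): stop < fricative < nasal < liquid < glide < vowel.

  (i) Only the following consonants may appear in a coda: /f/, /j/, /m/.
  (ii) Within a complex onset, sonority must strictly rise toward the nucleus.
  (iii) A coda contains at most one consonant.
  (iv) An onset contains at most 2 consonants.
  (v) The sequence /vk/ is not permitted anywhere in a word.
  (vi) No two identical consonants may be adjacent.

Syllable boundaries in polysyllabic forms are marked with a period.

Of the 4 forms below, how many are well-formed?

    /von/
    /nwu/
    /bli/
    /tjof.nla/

3

/von/ — violates constraint (i): syllable 1 coda contains /n/, which is not a licensed coda consonant → ill-formed
/nwu/ — σ1 onset /nw/ (3→5 rises), coda /∅/ ok → well-formed
/bli/ — σ1 onset /bl/ (1→4 rises), coda /∅/ ok → well-formed
/tjof.nla/ — σ1 onset /tj/ (1→5 rises), coda /f/ ok; σ2 onset /nl/ (3→4 rises), coda /∅/ ok → well-formed
Well-formed: /nwu/, /bli/, /tjof.nla/ → 3.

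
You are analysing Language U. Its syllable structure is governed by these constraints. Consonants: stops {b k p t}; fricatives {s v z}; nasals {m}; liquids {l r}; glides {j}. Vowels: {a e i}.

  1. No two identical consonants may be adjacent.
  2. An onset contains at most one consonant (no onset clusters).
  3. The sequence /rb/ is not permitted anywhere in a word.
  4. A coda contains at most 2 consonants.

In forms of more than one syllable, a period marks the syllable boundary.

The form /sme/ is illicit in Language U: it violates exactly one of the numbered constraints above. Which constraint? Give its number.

2

/sme/: syllable 1 onset /sm/ has 2 consonants (> 1).
This is a violation of constraint 2: "An onset contains at most one consonant (no onset clusters)."
The remaining constraints (1, 3, 4) are satisfied.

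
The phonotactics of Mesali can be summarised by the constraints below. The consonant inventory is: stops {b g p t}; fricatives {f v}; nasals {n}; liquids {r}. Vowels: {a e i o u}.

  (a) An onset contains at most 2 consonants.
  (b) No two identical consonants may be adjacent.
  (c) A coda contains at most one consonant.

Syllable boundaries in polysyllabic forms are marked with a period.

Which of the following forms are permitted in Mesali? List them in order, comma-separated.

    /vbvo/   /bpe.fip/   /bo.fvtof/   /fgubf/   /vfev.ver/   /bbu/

/vbvo/ — violates constraint (a): syllable 1 onset /vbv/ has 3 consonants (> 2) → not permitted
/bpe.fip/ — σ1 onset /bp/ (2C), coda /∅/ ok; σ2 onset /f/, coda /p/ ok → permitted
/bo.fvtof/ — violates constraint (a): syllable 2 onset /fvt/ has 3 consonants (> 2) → not permitted
/fgubf/ — violates constraint (c): syllable 1 coda /bf/ has 2 consonants (> 1) → not permitted
/vfev.ver/ — violates constraint (b): adjacent identical consonants /vv/ → not permitted
/bbu/ — violates constraint (b): adjacent identical consonants /bb/ → not permitted

/bpe.fip/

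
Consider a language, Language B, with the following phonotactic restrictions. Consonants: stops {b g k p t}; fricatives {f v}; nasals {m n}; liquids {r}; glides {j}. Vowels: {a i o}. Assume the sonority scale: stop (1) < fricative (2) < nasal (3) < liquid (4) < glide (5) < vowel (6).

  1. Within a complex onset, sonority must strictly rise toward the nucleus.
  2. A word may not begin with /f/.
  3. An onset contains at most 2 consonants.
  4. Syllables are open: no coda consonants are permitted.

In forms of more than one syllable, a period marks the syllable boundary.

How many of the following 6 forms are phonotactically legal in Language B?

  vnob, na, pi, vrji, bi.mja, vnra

3

vnob — violates constraint 4: syllable 1 coda /b/ has 1 consonant (> 0) → phonotactically illegal
na — σ1 onset /n/, coda /∅/ ok → phonotactically legal
pi — σ1 onset /p/, coda /∅/ ok → phonotactically legal
vrji — violates constraint 3: syllable 1 onset /vrj/ has 3 consonants (> 2) → phonotactically illegal
bi.mja — σ1 onset /b/, coda /∅/ ok; σ2 onset /mj/ (3→5 rises), coda /∅/ ok → phonotactically legal
vnra — violates constraint 3: syllable 1 onset /vnr/ has 3 consonants (> 2) → phonotactically illegal
Phonotactically legal: na, pi, bi.mja → 3.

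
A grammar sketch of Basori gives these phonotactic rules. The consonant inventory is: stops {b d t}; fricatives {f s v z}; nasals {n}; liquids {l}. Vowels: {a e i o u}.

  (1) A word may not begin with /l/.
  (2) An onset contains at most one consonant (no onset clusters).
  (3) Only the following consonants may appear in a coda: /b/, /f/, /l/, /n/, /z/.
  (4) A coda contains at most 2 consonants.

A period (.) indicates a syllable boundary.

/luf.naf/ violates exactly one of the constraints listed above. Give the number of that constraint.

/luf.naf/: word begins with /l/.
This is a violation of constraint 1: "A word may not begin with /l/."
The remaining constraints (2, 3, 4) are satisfied.

1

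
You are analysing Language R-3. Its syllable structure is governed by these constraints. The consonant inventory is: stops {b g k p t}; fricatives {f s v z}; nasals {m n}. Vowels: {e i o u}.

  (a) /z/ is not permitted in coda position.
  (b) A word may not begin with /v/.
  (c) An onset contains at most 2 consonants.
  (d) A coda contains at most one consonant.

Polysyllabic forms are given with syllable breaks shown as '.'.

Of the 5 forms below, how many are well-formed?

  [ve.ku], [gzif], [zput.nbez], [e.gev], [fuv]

[ve.ku] — violates constraint (b): word begins with /v/ → ill-formed
[gzif] — σ1 onset /gz/ (2C), coda /f/ ok → well-formed
[zput.nbez] — violates constraint (a): syllable 2 coda contains /z/ → ill-formed
[e.gev] — σ1 onset /∅/, coda /∅/ ok; σ2 onset /g/, coda /v/ ok → well-formed
[fuv] — σ1 onset /f/, coda /v/ ok → well-formed
Well-formed: [gzif], [e.gev], [fuv] → 3.

3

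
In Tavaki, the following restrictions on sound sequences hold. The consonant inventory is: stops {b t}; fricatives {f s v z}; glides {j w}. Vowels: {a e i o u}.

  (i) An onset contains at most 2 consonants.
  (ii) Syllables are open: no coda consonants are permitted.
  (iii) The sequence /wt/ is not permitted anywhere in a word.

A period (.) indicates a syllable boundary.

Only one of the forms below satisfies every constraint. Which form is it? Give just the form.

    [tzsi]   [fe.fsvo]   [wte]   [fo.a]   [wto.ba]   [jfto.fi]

[tzsi] — violates constraint (i): syllable 1 onset /tzs/ has 3 consonants (> 2) → illicit
[fe.fsvo] — violates constraint (i): syllable 2 onset /fsv/ has 3 consonants (> 2) → illicit
[wte] — violates constraint (iii): contains banned sequence /wt/ → illicit
[fo.a] — σ1 onset /f/, coda /∅/ ok; σ2 onset /∅/, coda /∅/ ok → licit
[wto.ba] — violates constraint (iii): contains banned sequence /wt/ → illicit
[jfto.fi] — violates constraint (i): syllable 1 onset /jft/ has 3 consonants (> 2) → illicit

[fo.a]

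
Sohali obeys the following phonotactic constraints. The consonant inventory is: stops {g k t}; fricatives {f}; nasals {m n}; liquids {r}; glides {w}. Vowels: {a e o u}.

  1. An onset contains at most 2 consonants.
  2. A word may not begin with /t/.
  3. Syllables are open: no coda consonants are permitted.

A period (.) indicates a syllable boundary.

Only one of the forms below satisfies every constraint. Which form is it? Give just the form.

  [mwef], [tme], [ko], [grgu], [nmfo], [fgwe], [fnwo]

[mwef] — violates constraint 3: syllable 1 coda /f/ has 1 consonant (> 0) → illicit
[tme] — violates constraint 2: word begins with /t/ → illicit
[ko] — σ1 onset /k/, coda /∅/ ok → licit
[grgu] — violates constraint 1: syllable 1 onset /grg/ has 3 consonants (> 2) → illicit
[nmfo] — violates constraint 1: syllable 1 onset /nmf/ has 3 consonants (> 2) → illicit
[fgwe] — violates constraint 1: syllable 1 onset /fgw/ has 3 consonants (> 2) → illicit
[fnwo] — violates constraint 1: syllable 1 onset /fnw/ has 3 consonants (> 2) → illicit

[ko]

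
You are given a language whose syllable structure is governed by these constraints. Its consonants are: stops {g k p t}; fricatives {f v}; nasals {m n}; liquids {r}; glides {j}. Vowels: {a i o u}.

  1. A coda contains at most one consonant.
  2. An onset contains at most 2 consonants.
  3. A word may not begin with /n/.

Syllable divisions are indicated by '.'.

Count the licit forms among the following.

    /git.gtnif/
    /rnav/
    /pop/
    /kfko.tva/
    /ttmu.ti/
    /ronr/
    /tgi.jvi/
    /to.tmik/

/git.gtnif/ — violates constraint 2: syllable 2 onset /gtn/ has 3 consonants (> 2) → illicit
/rnav/ — σ1 onset /rn/ (2C), coda /v/ ok → licit
/pop/ — σ1 onset /p/, coda /p/ ok → licit
/kfko.tva/ — violates constraint 2: syllable 1 onset /kfk/ has 3 consonants (> 2) → illicit
/ttmu.ti/ — violates constraint 2: syllable 1 onset /ttm/ has 3 consonants (> 2) → illicit
/ronr/ — violates constraint 1: syllable 1 coda /nr/ has 2 consonants (> 1) → illicit
/tgi.jvi/ — σ1 onset /tg/ (2C), coda /∅/ ok; σ2 onset /jv/ (2C), coda /∅/ ok → licit
/to.tmik/ — σ1 onset /t/, coda /∅/ ok; σ2 onset /tm/ (2C), coda /k/ ok → licit
Licit: /rnav/, /pop/, /tgi.jvi/, /to.tmik/ → 4.

4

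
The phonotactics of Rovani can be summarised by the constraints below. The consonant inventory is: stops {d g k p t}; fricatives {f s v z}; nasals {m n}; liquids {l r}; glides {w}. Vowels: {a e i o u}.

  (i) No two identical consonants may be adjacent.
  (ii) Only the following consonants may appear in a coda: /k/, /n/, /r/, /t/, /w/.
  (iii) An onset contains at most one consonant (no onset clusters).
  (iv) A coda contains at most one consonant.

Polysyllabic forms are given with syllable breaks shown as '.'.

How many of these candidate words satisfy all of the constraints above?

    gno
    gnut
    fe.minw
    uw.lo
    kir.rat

gno — violates constraint (iii): syllable 1 onset /gn/ has 2 consonants (> 1) → phonotactically illegal
gnut — violates constraint (iii): syllable 1 onset /gn/ has 2 consonants (> 1) → phonotactically illegal
fe.minw — violates constraint (iv): syllable 2 coda /nw/ has 2 consonants (> 1) → phonotactically illegal
uw.lo — σ1 onset /∅/, coda /w/ ok; σ2 onset /l/, coda /∅/ ok → phonotactically legal
kir.rat — violates constraint (i): adjacent identical consonants /rr/ → phonotactically illegal
Phonotactically legal: uw.lo → 1.

1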